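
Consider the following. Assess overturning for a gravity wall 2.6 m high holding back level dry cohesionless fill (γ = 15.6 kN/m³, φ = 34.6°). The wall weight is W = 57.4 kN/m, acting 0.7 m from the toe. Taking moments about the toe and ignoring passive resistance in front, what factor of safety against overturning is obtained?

K_a = tan²(45° − 34.6°/2) = 0.2756.
P_a = ½K_aγH² = 0.5×0.2756×15.6×2.6² = 14.53 kN/m, acting at H/3 = 0.8667 m above the base.
Overturning moment M_o = P_a × H/3 = 14.53 × 0.8667 = 12.60.
Resisting moment M_r = W × 0.7 = 57.4 × 0.7 = 40.18.
FS_overturning = M_r/M_o = 40.18/12.60 = 3.190.

3.19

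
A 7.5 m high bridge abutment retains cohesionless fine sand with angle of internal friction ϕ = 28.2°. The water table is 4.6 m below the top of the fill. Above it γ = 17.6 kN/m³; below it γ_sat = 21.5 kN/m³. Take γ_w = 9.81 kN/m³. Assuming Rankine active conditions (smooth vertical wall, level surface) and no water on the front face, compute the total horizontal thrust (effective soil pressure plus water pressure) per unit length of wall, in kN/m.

K_a = tan²(45° − φ/2) = 0.3582.
γ' = 21.5 − 9.81 = 11.69 kN/m³. Depth below WT = 2.9 m.
σ'_h at WT = K_a γ d_w = 29.00 kPa; at base = 29.00 + K_a γ' × 2.9 = 41.14 kPa.
P₁ (0–4.6 m) = ½×29.00×4.6 = 66.70. P₂ (4.6–7.5 m) = ½(29.00+41.14)×2.9 = 101.7.
P_w = ½ γ_w h₂² = 0.5×9.81×2.9² = 41.25. Total = 66.70+101.7+41.25 = 209.7 kN/m.

210 kN/m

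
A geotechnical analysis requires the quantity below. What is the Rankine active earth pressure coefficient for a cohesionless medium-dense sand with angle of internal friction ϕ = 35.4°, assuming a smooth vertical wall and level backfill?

0.266

K_a = (1 − sin φ)/(1 + sin φ) = (1 − sin 35.4°)/(1 + sin 35.4°) = 0.2664.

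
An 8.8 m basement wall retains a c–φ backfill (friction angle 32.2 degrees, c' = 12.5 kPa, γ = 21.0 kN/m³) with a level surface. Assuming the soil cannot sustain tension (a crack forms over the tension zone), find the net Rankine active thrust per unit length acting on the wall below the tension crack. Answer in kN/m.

141 kN/m

K_a = 0.3047; √K_a = 0.5520.
Tension-crack depth z_c = 2c/(γ√K_a) = 2×12.5/(21.0×0.5520) = 2.157 m.
σ_a at base = K_a γ H − 2c√K_a = 0.3047×21.0×8.8 − 2×12.5×0.5520 = 42.51 kPa.
P_a = ½ × 42.51 × (H − z_c) = 0.5×42.51×6.643 = 141.2 kN/m.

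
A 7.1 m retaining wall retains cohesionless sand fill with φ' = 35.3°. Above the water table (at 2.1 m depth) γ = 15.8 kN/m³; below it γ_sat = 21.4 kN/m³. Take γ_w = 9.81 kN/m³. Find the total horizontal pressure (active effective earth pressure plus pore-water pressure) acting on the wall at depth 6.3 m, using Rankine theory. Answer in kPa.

63.1 kPa

K_a = (1 − sin φ)/(1 + sin φ) = 0.2675.
γ' = 21.4 − 9.81 = 11.59 kN/m³.
Effective vertical stress at 6.3 m: σ'_v = 15.8×2.1 + 11.59×4.20 = 81.86 kPa.
σ'_h = K_a σ'_v = 0.2675 × 81.86 = 21.90 kPa; u = γ_w × 4.20 = 41.20 kPa.
Total σ_h = 21.90 + 41.20 = 63.10 kPa.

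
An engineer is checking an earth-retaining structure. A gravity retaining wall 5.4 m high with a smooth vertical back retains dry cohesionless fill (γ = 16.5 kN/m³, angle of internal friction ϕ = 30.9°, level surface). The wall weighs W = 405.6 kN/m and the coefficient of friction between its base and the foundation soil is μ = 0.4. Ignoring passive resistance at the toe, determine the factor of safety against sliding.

2.10

K_a = tan²(45° − 30.9°/2) = 0.3214.
P_a = ½K_aγH² = 0.5×0.3214×16.5×5.4² = 77.32 kN/m, acting at H/3 = 1.800 m above the base.
FS_sliding = μW / P_a = 0.4×405.6 / 77.32 = 2.098.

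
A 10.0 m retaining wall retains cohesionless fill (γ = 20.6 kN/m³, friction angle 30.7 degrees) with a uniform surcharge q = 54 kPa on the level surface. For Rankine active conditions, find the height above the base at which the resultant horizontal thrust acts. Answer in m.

3.91 m

K_a = 0.3240.
Triangular part P₁ = ½K_aγH² = 333.7 at H/3 = 3.333 m; rectangular part P₂ = K_a q H = 175.0 at H/2 = 5.000 m.
ȳ = (P₁·3.333 + P₂·5.000)/(P₁+P₂) = 3.907 m.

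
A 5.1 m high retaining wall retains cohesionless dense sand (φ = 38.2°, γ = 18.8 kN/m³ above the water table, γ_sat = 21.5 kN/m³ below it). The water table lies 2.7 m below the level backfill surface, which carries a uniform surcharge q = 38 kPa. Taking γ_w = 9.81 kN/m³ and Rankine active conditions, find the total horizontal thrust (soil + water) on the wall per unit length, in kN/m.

127 kN/m

K_a = tan²(45° − φ/2) = 0.2358.
γ' = 21.5 − 9.81 = 11.69 kN/m³. h₂ = H − d_w = 2.4 m.
σ'_h: at surface K_a·q = 8.960; at WT K_a(q+γd_w) = 20.93; at base K_a(q+γd_w+γ'h₂) = 27.54 kPa.
P₁ = ½(8.960+20.93)×2.7 = 40.35; P₂ = ½(20.93+27.54)×2.4 = 58.17; P_w = ½γ_w h₂² = 28.25.
Total = 40.35+58.17+28.25 = 126.8 kN/m.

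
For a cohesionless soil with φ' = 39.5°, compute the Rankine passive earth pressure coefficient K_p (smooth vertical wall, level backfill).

K_p = (1 + sin φ)/(1 − sin φ) = tan²(45° + 39.5°/2) = 4.496.

4.50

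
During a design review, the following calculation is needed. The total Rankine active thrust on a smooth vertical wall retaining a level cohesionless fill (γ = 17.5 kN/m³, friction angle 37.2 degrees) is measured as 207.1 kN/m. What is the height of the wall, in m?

9.80 m

K_a = 0.2464. P_a = ½ K_a γ H² ⇒ H = √(2P_a/(K_a γ)).
H = √(2×207.1/(0.2464×17.5)) = 9.801 m.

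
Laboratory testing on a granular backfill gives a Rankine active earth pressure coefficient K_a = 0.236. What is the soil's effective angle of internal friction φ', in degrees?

K_a = tan²(45° − φ/2) ⇒ 45° − φ/2 = arctan(√0.236) = 25.91°.
φ = 2(45° − 25.91°) = 38.18°.

38.2°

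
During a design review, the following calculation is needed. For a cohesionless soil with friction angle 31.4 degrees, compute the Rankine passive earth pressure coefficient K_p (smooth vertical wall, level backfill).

K_p = (1 + sin φ)/(1 − sin φ) = tan²(45° + 31.4°/2) = 3.175.

3.18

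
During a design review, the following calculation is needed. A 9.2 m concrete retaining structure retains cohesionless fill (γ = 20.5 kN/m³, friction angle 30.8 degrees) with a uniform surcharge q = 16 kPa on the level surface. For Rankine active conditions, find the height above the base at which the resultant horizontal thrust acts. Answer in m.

3.29 m

K_a = 0.3227.
Triangular part P₁ = ½K_aγH² = 280.0 at H/3 = 3.067 m; rectangular part P₂ = K_a q H = 47.50 at H/2 = 4.600 m.
ȳ = (P₁·3.067 + P₂·4.600)/(P₁+P₂) = 3.289 m.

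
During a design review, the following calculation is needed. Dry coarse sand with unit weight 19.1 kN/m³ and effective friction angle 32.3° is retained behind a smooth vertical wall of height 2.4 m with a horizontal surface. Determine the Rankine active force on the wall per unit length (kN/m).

K_a = tan²(45° − φ/2) = 0.3035.
P_a = ½ K_a γ H² = 0.5 × 0.3035 × 19.1 × 2.4² = 16.69 kN/m.

16.7 kN/m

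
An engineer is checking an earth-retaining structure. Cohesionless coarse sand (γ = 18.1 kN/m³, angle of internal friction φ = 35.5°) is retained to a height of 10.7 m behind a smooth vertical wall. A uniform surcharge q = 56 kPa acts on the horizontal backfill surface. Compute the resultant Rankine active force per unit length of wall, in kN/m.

434 kN/m

K_a = tan²(45° − φ/2) = 0.2653.
Soil triangle: ½ K_a γ H² = 0.5×0.2653×18.1×10.7² = 274.8 kN/m.
Surcharge rectangle: K_a q H = 0.2653×56×10.7 = 158.9 kN/m.
Total = 274.8 + 158.9 = 433.8 kN/m.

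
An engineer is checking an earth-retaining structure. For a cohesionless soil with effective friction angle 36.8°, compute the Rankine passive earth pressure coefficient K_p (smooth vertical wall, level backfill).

3.99

K_p = (1 + sin φ)/(1 − sin φ) = tan²(45° + 36.8°/2) = 3.988.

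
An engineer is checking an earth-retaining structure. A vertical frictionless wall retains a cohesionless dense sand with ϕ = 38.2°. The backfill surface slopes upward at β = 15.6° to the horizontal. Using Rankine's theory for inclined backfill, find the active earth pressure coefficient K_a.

K_a = cos β · (cos β − √(cos²β − cos²φ)) / (cos β + √(cos²β − cos²φ)).
cos β = 0.9632, cos φ = 0.7859, √(cos²β − cos²φ) = 0.5569.
K_a = 0.9632 × (0.9632 − 0.5569)/(0.9632 + 0.5569) = 0.2574.

0.257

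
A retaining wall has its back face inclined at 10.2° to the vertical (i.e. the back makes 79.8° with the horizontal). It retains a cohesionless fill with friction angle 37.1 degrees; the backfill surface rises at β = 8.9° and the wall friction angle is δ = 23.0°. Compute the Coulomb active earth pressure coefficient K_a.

K_a = sin²(α+φ) / [sin²α · sin(α−δ) · (1 + √{sin(φ+δ)sin(φ−β) / (sin(α−δ)sin(α+β))})²].
With α = 79.8°, φ = 37.1°, δ = 23.0°, β = 8.9°: K_a = 0.3396.

0.340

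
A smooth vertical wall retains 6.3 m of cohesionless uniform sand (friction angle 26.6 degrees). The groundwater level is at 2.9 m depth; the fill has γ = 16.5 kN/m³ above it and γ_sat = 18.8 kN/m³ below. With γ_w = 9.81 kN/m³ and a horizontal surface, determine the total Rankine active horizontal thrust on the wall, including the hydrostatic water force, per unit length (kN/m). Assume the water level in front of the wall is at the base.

165 kN/m

K_a = tan²(45° − φ/2) = 0.3814.
γ' = 18.8 − 9.81 = 8.990 kN/m³. Depth below WT = 3.4 m.
σ'_h at WT = K_a γ d_w = 18.25 kPa; at base = 18.25 + K_a γ' × 3.4 = 29.91 kPa.
P₁ (0–2.9 m) = ½×18.25×2.9 = 26.47. P₂ (2.9–6.3 m) = ½(18.25+29.91)×3.4 = 81.88.
P_w = ½ γ_w h₂² = 0.5×9.81×3.4² = 56.70. Total = 26.47+81.88+56.70 = 165.0 kN/m.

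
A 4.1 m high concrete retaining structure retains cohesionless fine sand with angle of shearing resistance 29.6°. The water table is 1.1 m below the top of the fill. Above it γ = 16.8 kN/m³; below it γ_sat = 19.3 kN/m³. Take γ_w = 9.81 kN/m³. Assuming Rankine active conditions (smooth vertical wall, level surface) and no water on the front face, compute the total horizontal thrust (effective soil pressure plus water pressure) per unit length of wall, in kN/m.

80.8 kN/m

K_a = tan²(45° − φ/2) = 0.3387.
γ' = 19.3 − 9.81 = 9.490 kN/m³. Depth below WT = 3.0 m.
σ'_h at WT = K_a γ d_w = 6.260 kPa; at base = 6.260 + K_a γ' × 3.0 = 15.90 kPa.
P₁ (0–1.1 m) = ½×6.260×1.1 = 3.443. P₂ (1.1–4.1 m) = ½(6.260+15.90)×3.0 = 33.25.
P_w = ½ γ_w h₂² = 0.5×9.81×3.0² = 44.14. Total = 3.443+33.25+44.14 = 80.83 kN/m.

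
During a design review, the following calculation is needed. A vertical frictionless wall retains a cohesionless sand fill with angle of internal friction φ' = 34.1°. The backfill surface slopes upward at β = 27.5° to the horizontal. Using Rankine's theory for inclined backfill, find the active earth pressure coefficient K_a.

0.419

K_a = cos β · (cos β − √(cos²β − cos²φ)) / (cos β + √(cos²β − cos²φ)).
cos β = 0.8870, cos φ = 0.8281, √(cos²β − cos²φ) = 0.3180.
K_a = 0.8870 × (0.8870 − 0.3180)/(0.8870 + 0.3180) = 0.4189.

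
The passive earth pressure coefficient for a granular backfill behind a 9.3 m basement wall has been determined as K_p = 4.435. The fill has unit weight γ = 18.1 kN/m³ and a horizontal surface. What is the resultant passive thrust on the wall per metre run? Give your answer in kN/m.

P = ½ K_p γ H² = 0.5 × 4.435 × 18.1 × 9.3² = 3471 kN/m.

3470 kN/m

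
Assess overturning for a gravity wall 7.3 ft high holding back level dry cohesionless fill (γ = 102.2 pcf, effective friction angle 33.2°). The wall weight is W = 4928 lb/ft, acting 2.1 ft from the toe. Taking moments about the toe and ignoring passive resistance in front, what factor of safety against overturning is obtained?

5.34

K_a = tan²(45° − 33.2°/2) = 0.2924.
P_a = ½K_aγH² = 0.5×0.2924×102.2×7.3² = 796.1 lb/ft, acting at H/3 = 2.433 ft above the base.
Overturning moment M_o = P_a × H/3 = 796.1 × 2.433 = 1937.
Resisting moment M_r = W × 2.1 = 4928 × 2.1 = 10350.
FS_overturning = M_r/M_o = 10350/1937 = 5.342.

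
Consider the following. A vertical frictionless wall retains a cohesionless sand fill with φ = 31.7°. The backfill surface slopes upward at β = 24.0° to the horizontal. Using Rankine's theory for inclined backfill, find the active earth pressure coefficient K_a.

0.426

K_a = cos β · (cos β − √(cos²β − cos²φ)) / (cos β + √(cos²β − cos²φ)).
cos β = 0.9135, cos φ = 0.8508, √(cos²β − cos²φ) = 0.3327.
K_a = 0.9135 × (0.9135 − 0.3327)/(0.9135 + 0.3327) = 0.4258.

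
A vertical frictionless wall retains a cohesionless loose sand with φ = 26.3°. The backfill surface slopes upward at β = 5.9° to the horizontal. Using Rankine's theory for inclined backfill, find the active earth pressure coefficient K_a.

0.393

K_a = cos β · (cos β − √(cos²β − cos²φ)) / (cos β + √(cos²β − cos²φ)).
cos β = 0.9947, cos φ = 0.8965, √(cos²β − cos²φ) = 0.4310.
K_a = 0.9947 × (0.9947 − 0.4310)/(0.9947 + 0.4310) = 0.3933.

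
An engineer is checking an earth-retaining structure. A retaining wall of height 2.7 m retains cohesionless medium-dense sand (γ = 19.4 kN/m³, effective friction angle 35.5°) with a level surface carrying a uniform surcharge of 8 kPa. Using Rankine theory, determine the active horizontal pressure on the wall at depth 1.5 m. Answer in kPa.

9.84 kPa

K_a = (1 − sin φ)/(1 + sin φ) = 0.2653.
σ_v = γz + q = 19.4 × 1.5 + 8 = 37.10 kPa.
σ_h = K_a σ_v = 0.2653 × 37.10 = 9.841 kPa.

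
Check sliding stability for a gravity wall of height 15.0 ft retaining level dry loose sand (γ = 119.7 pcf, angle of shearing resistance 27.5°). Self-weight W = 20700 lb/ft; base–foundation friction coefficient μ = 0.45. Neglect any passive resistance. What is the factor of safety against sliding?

K_a = tan²(45° − 27.5°/2) = 0.3682.
P_a = ½K_aγH² = 0.5×0.3682×119.7×15.0² = 4959 lb/ft, acting at H/3 = 5.000 ft above the base.
FS_sliding = μW / P_a = 0.45×20700 / 4959 = 1.879.

1.88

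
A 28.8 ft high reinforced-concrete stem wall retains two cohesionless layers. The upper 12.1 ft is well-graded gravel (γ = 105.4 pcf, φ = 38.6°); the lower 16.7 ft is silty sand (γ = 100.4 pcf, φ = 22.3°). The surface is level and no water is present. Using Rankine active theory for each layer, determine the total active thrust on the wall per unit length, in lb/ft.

17700 lb/ft

K_a1 = tan²(45°−38.6°/2) = 0.2316; K_a2 = tan²(45°−22.3°/2) = 0.4498.
Layer 1: σ at base = K_a1 γ₁ h₁ = 295.4 psf; P₁ = ½×295.4×12.1 = 1787.
Layer 2: σ_v at top = γ₁h₁ = 1275; σ_h top = K_a2×1275 = 573.7; σ_h base = K_a2×(1275+100.4×16.7) = 1328.
P₂ = ½(573.7+1328)×16.7 = 15880. Total P_a = 1787+15880 = 17670 lb/ft.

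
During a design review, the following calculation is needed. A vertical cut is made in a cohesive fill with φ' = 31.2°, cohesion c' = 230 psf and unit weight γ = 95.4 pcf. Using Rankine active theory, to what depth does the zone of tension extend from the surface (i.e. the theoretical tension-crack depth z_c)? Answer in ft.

K_a = tan²(45° − 31.2°/2) = 0.3175; √K_a = 0.5635.
The active pressure is zero where K_a γ z = 2c√K_a, so z_c = 2c/(γ√K_a) = 2×230/(95.4×0.5635) = 8.557 ft.

8.56 ft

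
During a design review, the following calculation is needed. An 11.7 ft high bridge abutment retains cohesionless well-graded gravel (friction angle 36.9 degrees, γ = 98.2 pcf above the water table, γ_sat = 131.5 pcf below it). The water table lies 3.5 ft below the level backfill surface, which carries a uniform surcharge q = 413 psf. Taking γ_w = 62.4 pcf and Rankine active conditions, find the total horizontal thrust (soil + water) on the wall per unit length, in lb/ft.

K_a = tan²(45° − φ/2) = 0.2497.
γ' = 131.5 − 62.4 = 69.10 pcf. h₂ = H − d_w = 8.2 ft.
σ'_h: at surface K_a·q = 103.1; at WT K_a(q+γd_w) = 188.9; at base K_a(q+γd_w+γ'h₂) = 330.4 psf.
P₁ = ½(103.1+188.9)×3.5 = 511.1; P₂ = ½(188.9+330.4)×8.2 = 2129; P_w = ½γ_w h₂² = 2098.
Total = 511.1+2129+2098 = 4738 lb/ft.

4740 lb/ft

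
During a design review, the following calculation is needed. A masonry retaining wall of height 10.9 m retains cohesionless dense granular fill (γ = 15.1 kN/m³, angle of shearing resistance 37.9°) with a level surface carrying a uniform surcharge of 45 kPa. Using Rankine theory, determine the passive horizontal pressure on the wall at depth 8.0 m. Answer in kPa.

694 kPa

K_p = (1 + sin φ)/(1 − sin φ) = 4.185.
σ_v = γz + q = 15.1 × 8.0 + 45 = 165.8 kPa.
σ_h = K_p σ_v = 4.185 × 165.8 = 693.9 kPa.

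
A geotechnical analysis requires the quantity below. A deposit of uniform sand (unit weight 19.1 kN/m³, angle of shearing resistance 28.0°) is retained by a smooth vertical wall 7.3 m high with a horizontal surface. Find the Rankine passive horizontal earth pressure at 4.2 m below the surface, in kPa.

222 kPa

K_p = (1 + sin φ)/(1 − sin φ) = 2.770.
σ_h = K_p γ z = 2.770 × 19.1 × 4.2 = 222.2 kPa.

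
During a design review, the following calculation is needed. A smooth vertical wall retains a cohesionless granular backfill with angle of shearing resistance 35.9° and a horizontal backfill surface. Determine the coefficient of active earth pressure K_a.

0.261

K_a = (1 − sin φ)/(1 + sin φ) = (1 − sin 35.9°)/(1 + sin 35.9°) = 0.2607.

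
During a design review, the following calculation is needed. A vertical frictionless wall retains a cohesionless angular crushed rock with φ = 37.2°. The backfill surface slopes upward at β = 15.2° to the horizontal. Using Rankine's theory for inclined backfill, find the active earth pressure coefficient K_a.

0.269

K_a = cos β · (cos β − √(cos²β − cos²φ)) / (cos β + √(cos²β − cos²φ)).
cos β = 0.9650, cos φ = 0.7965, √(cos²β − cos²φ) = 0.5448.
K_a = 0.9650 × (0.9650 − 0.5448)/(0.9650 + 0.5448) = 0.2686.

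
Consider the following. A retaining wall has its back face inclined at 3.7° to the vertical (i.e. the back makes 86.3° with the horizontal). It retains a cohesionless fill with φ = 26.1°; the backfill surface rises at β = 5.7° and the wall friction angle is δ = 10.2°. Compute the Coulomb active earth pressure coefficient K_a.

0.414

K_a = sin²(α+φ) / [sin²α · sin(α−δ) · (1 + √{sin(φ+δ)sin(φ−β) / (sin(α−δ)sin(α+β))})²].
With α = 86.3°, φ = 26.1°, δ = 10.2°, β = 5.7°: K_a = 0.4141.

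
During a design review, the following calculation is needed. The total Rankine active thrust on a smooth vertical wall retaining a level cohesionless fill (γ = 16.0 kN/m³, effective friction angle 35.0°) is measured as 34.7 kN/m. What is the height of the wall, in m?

K_a = 0.2710. P_a = ½ K_a γ H² ⇒ H = √(2P_a/(K_a γ)).
H = √(2×34.7/(0.2710×16.0)) = 4.001 m.

4.00 m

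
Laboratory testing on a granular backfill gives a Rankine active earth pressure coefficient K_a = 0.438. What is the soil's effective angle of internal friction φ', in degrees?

K_a = tan²(45° − φ/2) ⇒ 45° − φ/2 = arctan(√0.438) = 33.50°.
φ = 2(45° − 33.50°) = 23.01°.

23.0°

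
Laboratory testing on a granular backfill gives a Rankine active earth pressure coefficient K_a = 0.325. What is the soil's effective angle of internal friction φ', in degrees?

K_a = tan²(45° − φ/2) ⇒ 45° − φ/2 = arctan(√0.325) = 29.69°.
φ = 2(45° − 29.69°) = 30.63°.

30.6°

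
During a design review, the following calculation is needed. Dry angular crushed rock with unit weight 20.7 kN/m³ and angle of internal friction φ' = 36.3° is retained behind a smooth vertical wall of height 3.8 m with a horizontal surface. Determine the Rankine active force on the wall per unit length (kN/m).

K_a = tan²(45° − φ/2) = 0.2563.
P_a = ½ K_a γ H² = 0.5 × 0.2563 × 20.7 × 3.8² = 38.30 kN/m.

38.3 kN/m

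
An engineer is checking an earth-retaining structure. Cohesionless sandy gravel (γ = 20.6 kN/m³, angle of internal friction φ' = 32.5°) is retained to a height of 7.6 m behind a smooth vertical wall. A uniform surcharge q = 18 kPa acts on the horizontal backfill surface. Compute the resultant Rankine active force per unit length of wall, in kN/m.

220 kN/m

K_a = tan²(45° − φ/2) = 0.3010.
Soil triangle: ½ K_a γ H² = 0.5×0.3010×20.6×7.6² = 179.1 kN/m.
Surcharge rectangle: K_a q H = 0.3010×18×7.6 = 41.17 kN/m.
Total = 179.1 + 41.17 = 220.2 kN/m.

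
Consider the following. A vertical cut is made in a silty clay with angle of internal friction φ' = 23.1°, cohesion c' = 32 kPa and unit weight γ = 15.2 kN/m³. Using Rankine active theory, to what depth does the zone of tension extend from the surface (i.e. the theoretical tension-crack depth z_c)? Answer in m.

6.37 m

K_a = tan²(45° − 23.1°/2) = 0.4364; √K_a = 0.6606.
The active pressure is zero where K_a γ z = 2c√K_a, so z_c = 2c/(γ√K_a) = 2×32/(15.2×0.6606) = 6.373 m.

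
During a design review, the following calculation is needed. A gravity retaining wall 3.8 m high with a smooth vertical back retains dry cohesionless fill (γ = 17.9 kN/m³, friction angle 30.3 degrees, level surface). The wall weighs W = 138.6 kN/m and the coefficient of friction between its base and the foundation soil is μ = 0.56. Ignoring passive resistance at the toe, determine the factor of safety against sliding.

1.82

K_a = tan²(45° − 30.3°/2) = 0.3293.
P_a = ½K_aγH² = 0.5×0.3293×17.9×3.8² = 42.56 kN/m, acting at H/3 = 1.267 m above the base.
FS_sliding = μW / P_a = 0.56×138.6 / 42.56 = 1.824.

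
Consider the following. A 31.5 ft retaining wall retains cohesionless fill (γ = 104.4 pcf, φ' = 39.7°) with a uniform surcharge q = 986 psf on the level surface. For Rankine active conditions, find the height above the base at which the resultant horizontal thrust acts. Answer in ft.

K_a = 0.2204.
Triangular part P₁ = ½K_aγH² = 11420 at H/3 = 10.50 ft; rectangular part P₂ = K_a q H = 6846 at H/2 = 15.75 ft.
ȳ = (P₁·10.50 + P₂·15.75)/(P₁+P₂) = 12.47 ft.

12.5 ft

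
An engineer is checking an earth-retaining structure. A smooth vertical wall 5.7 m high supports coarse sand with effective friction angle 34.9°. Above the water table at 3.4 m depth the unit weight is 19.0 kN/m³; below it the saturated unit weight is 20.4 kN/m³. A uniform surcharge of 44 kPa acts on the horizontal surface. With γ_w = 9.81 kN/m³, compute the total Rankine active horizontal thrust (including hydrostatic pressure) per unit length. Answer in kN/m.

K_a = tan²(45° − φ/2) = 0.2721.
γ' = 20.4 − 9.81 = 10.59 kN/m³. h₂ = H − d_w = 2.3 m.
σ'_h: at surface K_a·q = 11.97; at WT K_a(q+γd_w) = 29.56; at base K_a(q+γd_w+γ'h₂) = 36.18 kPa.
P₁ = ½(11.97+29.56)×3.4 = 70.60; P₂ = ½(29.56+36.18)×2.3 = 75.60; P_w = ½γ_w h₂² = 25.95.
Total = 70.60+75.60+25.95 = 172.1 kN/m.

172 kN/m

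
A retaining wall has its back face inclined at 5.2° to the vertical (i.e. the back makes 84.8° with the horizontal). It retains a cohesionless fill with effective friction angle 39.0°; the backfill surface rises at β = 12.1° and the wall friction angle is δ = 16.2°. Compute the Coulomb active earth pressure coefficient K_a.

K_a = sin²(α+φ) / [sin²α · sin(α−δ) · (1 + √{sin(φ+δ)sin(φ−β) / (sin(α−δ)sin(α+β))})²].
With α = 84.8°, φ = 39.0°, δ = 16.2°, β = 12.1°: K_a = 0.2801.

0.280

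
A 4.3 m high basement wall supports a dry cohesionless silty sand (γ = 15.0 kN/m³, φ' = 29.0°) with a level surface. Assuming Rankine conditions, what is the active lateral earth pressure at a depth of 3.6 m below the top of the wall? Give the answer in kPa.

K_a = (1 − sin φ)/(1 + sin φ) = 0.3470.
σ_h = K_a γ z = 0.3470 × 15.0 × 3.6 = 18.74 kPa.

18.7 kPa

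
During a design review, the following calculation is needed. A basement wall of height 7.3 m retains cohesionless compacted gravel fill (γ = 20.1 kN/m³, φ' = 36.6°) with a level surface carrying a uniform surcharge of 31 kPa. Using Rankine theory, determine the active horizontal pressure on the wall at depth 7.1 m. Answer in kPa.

43.9 kPa

K_a = (1 − sin φ)/(1 + sin φ) = 0.2530.
σ_v = γz + q = 20.1 × 7.1 + 31 = 173.7 kPa.
σ_h = K_a σ_v = 0.2530 × 173.7 = 43.94 kPa.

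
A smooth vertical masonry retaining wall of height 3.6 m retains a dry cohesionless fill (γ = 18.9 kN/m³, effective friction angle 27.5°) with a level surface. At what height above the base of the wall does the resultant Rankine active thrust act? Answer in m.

1.20 m

K_a = 0.3682.
The pressure distribution is triangular, so the resultant acts at H/3 above the base = 3.6/3 = 1.200 m.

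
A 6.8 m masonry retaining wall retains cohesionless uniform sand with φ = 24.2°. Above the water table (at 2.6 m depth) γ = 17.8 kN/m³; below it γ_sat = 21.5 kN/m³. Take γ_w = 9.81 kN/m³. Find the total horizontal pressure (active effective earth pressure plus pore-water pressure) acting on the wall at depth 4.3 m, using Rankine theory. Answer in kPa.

44.4 kPa

K_a = (1 − sin φ)/(1 + sin φ) = 0.4185.
γ' = 21.5 − 9.81 = 11.69 kN/m³.
Effective vertical stress at 4.3 m: σ'_v = 17.8×2.6 + 11.69×1.70 = 66.15 kPa.
σ'_h = K_a σ'_v = 0.4185 × 66.15 = 27.69 kPa; u = γ_w × 1.70 = 16.68 kPa.
Total σ_h = 27.69 + 16.68 = 44.36 kPa.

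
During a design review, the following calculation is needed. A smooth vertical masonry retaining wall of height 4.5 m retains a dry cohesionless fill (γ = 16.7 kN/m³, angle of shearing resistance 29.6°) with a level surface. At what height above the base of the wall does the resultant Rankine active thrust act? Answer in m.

K_a = 0.3387.
The pressure distribution is triangular, so the resultant acts at H/3 above the base = 4.5/3 = 1.500 m.

1.50 m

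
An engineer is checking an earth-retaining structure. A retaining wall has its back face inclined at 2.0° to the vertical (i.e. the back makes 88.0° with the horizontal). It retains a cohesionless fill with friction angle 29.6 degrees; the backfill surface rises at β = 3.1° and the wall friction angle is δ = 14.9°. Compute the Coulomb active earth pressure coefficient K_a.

K_a = sin²(α+φ) / [sin²α · sin(α−δ) · (1 + √{sin(φ+δ)sin(φ−β) / (sin(α−δ)sin(α+β))})²].
With α = 88.0°, φ = 29.6°, δ = 14.9°, β = 3.1°: K_a = 0.3327.

0.333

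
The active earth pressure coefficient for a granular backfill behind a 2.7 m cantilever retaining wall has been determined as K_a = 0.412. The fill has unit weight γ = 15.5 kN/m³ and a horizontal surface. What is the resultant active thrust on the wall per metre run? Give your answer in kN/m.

23.3 kN/m

P = ½ K_a γ H² = 0.5 × 0.412 × 15.5 × 2.7² = 23.28 kN/m.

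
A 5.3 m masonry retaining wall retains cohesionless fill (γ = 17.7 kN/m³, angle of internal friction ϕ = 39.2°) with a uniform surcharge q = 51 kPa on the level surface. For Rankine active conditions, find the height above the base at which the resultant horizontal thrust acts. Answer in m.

K_a = 0.2255.
Triangular part P₁ = ½K_aγH² = 56.05 at H/3 = 1.767 m; rectangular part P₂ = K_a q H = 60.94 at H/2 = 2.650 m.
ȳ = (P₁·1.767 + P₂·2.650)/(P₁+P₂) = 2.227 m.

2.23 m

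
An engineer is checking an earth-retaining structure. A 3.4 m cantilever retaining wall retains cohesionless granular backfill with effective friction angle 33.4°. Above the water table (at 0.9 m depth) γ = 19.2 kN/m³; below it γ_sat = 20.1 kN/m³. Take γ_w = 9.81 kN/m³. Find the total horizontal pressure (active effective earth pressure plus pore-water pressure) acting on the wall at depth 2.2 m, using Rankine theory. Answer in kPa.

21.6 kPa

K_a = (1 − sin φ)/(1 + sin φ) = 0.2899.
γ' = 20.1 − 9.81 = 10.29 kN/m³.
Effective vertical stress at 2.2 m: σ'_v = 19.2×0.9 + 10.29×1.30 = 30.66 kPa.
σ'_h = K_a σ'_v = 0.2899 × 30.66 = 8.888 kPa; u = γ_w × 1.30 = 12.75 kPa.
Total σ_h = 8.888 + 12.75 = 21.64 kPa.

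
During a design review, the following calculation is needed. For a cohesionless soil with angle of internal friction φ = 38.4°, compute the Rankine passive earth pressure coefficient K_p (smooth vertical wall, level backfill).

4.28

K_p = (1 + sin φ)/(1 − sin φ) = tan²(45° + 38.4°/2) = 4.279.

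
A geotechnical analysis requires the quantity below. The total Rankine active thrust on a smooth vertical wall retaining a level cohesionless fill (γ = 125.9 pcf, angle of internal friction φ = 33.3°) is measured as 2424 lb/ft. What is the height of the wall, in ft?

K_a = 0.2911. P_a = ½ K_a γ H² ⇒ H = √(2P_a/(K_a γ)).
H = √(2×2424/(0.2911×125.9)) = 11.50 ft.

11.5 ft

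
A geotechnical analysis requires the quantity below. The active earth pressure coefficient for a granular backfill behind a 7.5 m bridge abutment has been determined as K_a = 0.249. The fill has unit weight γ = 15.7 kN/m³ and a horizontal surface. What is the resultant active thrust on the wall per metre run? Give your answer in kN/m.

110 kN/m

P = ½ K_a γ H² = 0.5 × 0.249 × 15.7 × 7.5² = 109.9 kN/m.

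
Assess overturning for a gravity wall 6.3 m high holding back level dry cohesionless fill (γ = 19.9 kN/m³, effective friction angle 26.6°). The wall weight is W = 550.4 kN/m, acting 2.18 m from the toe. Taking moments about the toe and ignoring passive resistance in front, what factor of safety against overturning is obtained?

K_a = tan²(45° − 26.6°/2) = 0.3814.
P_a = ½K_aγH² = 0.5×0.3814×19.9×6.3² = 150.6 kN/m, acting at H/3 = 2.100 m above the base.
Overturning moment M_o = P_a × H/3 = 150.6 × 2.100 = 316.3.
Resisting moment M_r = W × 2.18 = 550.4 × 2.18 = 1200.
FS_overturning = M_r/M_o = 1200/316.3 = 3.793.

3.79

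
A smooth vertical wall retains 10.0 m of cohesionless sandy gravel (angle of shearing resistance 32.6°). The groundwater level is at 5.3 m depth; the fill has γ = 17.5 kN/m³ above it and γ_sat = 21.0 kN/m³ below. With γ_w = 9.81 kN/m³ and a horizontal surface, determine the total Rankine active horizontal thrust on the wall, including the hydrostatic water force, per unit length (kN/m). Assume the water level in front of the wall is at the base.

K_a = tan²(45° − φ/2) = 0.2997.
γ' = 21.0 − 9.81 = 11.19 kN/m³. Depth below WT = 4.7 m.
σ'_h at WT = K_a γ d_w = 27.80 kPa; at base = 27.80 + K_a γ' × 4.7 = 43.56 kPa.
P₁ (0–5.3 m) = ½×27.80×5.3 = 73.67. P₂ (5.3–10.0 m) = ½(27.80+43.56)×4.7 = 167.7.
P_w = ½ γ_w h₂² = 0.5×9.81×4.7² = 108.4. Total = 73.67+167.7+108.4 = 349.7 kN/m.

350 kN/m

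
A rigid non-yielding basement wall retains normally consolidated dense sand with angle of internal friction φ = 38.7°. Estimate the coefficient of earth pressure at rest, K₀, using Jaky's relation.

K₀ = 1 − sin φ' = 1 − sin 38.7° = 0.3748.

0.375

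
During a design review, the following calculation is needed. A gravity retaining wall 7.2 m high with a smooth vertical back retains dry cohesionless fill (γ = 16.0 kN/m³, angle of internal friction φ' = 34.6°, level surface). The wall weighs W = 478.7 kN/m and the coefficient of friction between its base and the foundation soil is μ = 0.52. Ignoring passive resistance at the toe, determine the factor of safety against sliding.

K_a = tan²(45° − 34.6°/2) = 0.2756.
P_a = ½K_aγH² = 0.5×0.2756×16.0×7.2² = 114.3 kN/m, acting at H/3 = 2.400 m above the base.
FS_sliding = μW / P_a = 0.52×478.7 / 114.3 = 2.178.

2.18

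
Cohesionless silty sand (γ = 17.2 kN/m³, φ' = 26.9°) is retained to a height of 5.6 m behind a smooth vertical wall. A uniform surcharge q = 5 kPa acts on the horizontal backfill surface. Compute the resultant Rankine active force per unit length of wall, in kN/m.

K_a = tan²(45° − φ/2) = 0.3770.
Soil triangle: ½ K_a γ H² = 0.5×0.3770×17.2×5.6² = 101.7 kN/m.
Surcharge rectangle: K_a q H = 0.3770×5×5.6 = 10.56 kN/m.
Total = 101.7 + 10.56 = 112.2 kN/m.

112 kN/m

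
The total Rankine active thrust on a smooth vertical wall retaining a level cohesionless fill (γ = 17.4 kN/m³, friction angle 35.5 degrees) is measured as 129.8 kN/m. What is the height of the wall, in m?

K_a = 0.2653. P_a = ½ K_a γ H² ⇒ H = √(2P_a/(K_a γ)).
H = √(2×129.8/(0.2653×17.4)) = 7.500 m.

7.50 m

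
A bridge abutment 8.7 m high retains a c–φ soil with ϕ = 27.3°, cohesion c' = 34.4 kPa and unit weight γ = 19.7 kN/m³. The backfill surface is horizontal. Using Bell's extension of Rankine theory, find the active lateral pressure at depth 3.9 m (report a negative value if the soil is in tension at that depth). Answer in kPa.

-13.4 kPa

K_a = (1 − sin φ)/(1 + sin φ) = 0.3711.
σ_a = K_a γ z − 2c√K_a = 0.3711×19.7×3.9 − 2×34.4×0.6092 = -13.40 kPa.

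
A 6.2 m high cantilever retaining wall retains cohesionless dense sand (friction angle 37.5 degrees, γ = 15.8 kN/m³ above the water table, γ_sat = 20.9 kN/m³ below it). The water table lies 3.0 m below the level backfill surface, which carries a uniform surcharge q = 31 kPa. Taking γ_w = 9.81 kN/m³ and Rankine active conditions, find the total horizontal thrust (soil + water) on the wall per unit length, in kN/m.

165 kN/m

K_a = tan²(45° − φ/2) = 0.2432.
γ' = 20.9 − 9.81 = 11.09 kN/m³. h₂ = H − d_w = 3.2 m.
σ'_h: at surface K_a·q = 7.539; at WT K_a(q+γd_w) = 19.07; at base K_a(q+γd_w+γ'h₂) = 27.70 kPa.
P₁ = ½(7.539+19.07)×3.0 = 39.91; P₂ = ½(19.07+27.70)×3.2 = 74.82; P_w = ½γ_w h₂² = 50.23.
Total = 39.91+74.82+50.23 = 165.0 kN/m.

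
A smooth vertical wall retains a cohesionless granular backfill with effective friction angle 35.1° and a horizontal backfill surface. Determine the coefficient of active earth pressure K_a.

K_a = (1 − sin φ)/(1 + sin φ) = (1 − sin 35.1°)/(1 + sin 35.1°) = 0.2698.

0.270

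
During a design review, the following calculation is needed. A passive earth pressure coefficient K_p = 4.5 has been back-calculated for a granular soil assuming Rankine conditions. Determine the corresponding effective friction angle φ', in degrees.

39.5°

K_p = (1+sin φ)/(1−sin φ) ⇒ sin φ = (K_p − 1)/(K_p + 1) = 0.6364.
φ = arcsin(0.6364) = 39.52°.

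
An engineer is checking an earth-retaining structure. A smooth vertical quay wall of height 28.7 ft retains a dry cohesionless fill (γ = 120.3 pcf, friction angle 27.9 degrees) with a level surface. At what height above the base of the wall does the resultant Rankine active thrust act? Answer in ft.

9.57 ft

K_a = 0.3625.
The pressure distribution is triangular, so the resultant acts at H/3 above the base = 28.7/3 = 9.567 ft.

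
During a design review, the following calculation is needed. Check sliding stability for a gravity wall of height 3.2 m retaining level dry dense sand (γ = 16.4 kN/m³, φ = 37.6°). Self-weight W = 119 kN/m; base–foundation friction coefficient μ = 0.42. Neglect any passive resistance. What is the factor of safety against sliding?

2.46

K_a = tan²(45° − 37.6°/2) = 0.2421.
P_a = ½K_aγH² = 0.5×0.2421×16.4×3.2² = 20.33 kN/m, acting at H/3 = 1.067 m above the base.
FS_sliding = μW / P_a = 0.42×119 / 20.33 = 2.458.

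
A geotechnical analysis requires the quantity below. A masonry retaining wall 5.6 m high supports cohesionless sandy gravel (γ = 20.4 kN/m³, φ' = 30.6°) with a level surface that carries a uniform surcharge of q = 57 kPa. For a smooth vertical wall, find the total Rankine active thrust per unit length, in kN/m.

K_a = tan²(45° − φ/2) = 0.3253.
Soil triangle: ½ K_a γ H² = 0.5×0.3253×20.4×5.6² = 104.1 kN/m.
Surcharge rectangle: K_a q H = 0.3253×57×5.6 = 103.9 kN/m.
Total = 104.1 + 103.9 = 207.9 kN/m.

208 kN/m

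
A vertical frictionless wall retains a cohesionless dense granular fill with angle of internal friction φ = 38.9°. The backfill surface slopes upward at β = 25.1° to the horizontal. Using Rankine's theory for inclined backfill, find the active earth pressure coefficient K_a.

K_a = cos β · (cos β − √(cos²β − cos²φ)) / (cos β + √(cos²β − cos²φ)).
cos β = 0.9056, cos φ = 0.7782, √(cos²β − cos²φ) = 0.4630.
K_a = 0.9056 × (0.9056 − 0.4630)/(0.9056 + 0.4630) = 0.2928.

0.293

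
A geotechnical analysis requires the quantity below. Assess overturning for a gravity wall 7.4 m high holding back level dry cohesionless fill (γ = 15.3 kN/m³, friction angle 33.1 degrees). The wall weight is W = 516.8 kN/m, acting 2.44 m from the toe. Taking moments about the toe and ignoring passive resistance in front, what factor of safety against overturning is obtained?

K_a = tan²(45° − 33.1°/2) = 0.2936.
P_a = ½K_aγH² = 0.5×0.2936×15.3×7.4² = 123.0 kN/m, acting at H/3 = 2.467 m above the base.
Overturning moment M_o = P_a × H/3 = 123.0 × 2.467 = 303.4.
Resisting moment M_r = W × 2.44 = 516.8 × 2.44 = 1261.
FS_overturning = M_r/M_o = 1261/303.4 = 4.157.

4.16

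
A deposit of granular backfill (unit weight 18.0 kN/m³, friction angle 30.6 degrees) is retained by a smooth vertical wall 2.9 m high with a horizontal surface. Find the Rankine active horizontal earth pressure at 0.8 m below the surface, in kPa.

K_a = (1 − sin φ)/(1 + sin φ) = 0.3253.
σ_h = K_a γ z = 0.3253 × 18.0 × 0.8 = 4.685 kPa.

4.68 kPa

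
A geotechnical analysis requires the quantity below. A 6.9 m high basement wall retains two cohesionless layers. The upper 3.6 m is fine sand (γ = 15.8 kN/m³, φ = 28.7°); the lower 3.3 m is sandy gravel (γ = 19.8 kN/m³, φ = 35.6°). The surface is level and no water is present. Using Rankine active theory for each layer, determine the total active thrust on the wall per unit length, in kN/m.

114 kN/m

K_a1 = tan²(45°−28.7°/2) = 0.3511; K_a2 = tan²(45°−35.6°/2) = 0.2641.
Layer 1: σ at base = K_a1 γ₁ h₁ = 19.97 kPa; P₁ = ½×19.97×3.6 = 35.95.
Layer 2: σ_v at top = γ₁h₁ = 56.88; σ_h top = K_a2×56.88 = 15.02; σ_h base = K_a2×(56.88+19.8×3.3) = 32.28.
P₂ = ½(15.02+32.28)×3.3 = 78.05. Total P_a = 35.95+78.05 = 114.0 kN/m.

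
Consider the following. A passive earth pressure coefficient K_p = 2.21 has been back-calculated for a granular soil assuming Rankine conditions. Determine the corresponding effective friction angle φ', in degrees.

K_p = (1+sin φ)/(1−sin φ) ⇒ sin φ = (K_p − 1)/(K_p + 1) = 0.3769.
φ = arcsin(0.3769) = 22.14°.

22.1°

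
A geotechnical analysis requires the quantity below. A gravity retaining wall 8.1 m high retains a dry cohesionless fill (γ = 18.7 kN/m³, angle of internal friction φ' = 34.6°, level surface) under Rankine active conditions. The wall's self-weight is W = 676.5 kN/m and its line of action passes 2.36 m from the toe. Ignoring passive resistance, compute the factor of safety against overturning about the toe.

K_a = tan²(45° − 34.6°/2) = 0.2756.
P_a = ½K_aγH² = 0.5×0.2756×18.7×8.1² = 169.1 kN/m, acting at H/3 = 2.700 m above the base.
Overturning moment M_o = P_a × H/3 = 169.1 × 2.700 = 456.5.
Resisting moment M_r = W × 2.36 = 676.5 × 2.36 = 1597.
FS_overturning = M_r/M_o = 1597/456.5 = 3.497.

3.50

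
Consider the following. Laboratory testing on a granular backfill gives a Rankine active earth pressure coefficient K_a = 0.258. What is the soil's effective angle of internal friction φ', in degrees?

K_a = tan²(45° − φ/2) ⇒ 45° − φ/2 = arctan(√0.258) = 26.93°.
φ = 2(45° − 26.93°) = 36.14°.

36.1°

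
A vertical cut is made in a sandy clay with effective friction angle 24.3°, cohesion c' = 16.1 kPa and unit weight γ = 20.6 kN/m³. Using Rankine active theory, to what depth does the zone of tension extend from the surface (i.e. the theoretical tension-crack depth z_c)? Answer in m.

K_a = tan²(45° − 24.3°/2) = 0.4169; √K_a = 0.6457.
The active pressure is zero where K_a γ z = 2c√K_a, so z_c = 2c/(γ√K_a) = 2×16.1/(20.6×0.6457) = 2.421 m.

2.42 m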